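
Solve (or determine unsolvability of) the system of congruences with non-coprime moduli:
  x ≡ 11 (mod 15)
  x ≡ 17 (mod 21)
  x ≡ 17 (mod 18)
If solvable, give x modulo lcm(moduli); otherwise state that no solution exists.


Moduli 15, 21, 18 are not pairwise coprime, so CRT works modulo lcm(m_i) when all pairwise compatibility conditions hold.
Pairwise compatibility: gcd(m_i, m_j) must divide a_i - a_j for every pair.
Merge one congruence at a time:
  Start: x ≡ 11 (mod 15).
  Combine with x ≡ 17 (mod 21): gcd(15, 21) = 3; 17 - 11 = 6, which IS divisible by 3, so compatible.
    Write x = 11 + 15·t and substitute into x ≡ 17 (mod 21): 15·t ≡ 17 − 11 = 6 (mod 21).
    Divide the congruence (and modulus) by g = 3: 5·t ≡ 2 (mod 7).
    The inverse of 5 mod 7 is 3 (since 5·3 = 15 = 2·7 + 1), so t ≡ 3·2 = 6 ≡ 6 (mod 7).
    Then x = 11 + 15·6 = 101, valid modulo lcm(15, 21) = 105: x ≡ 101 (mod 105).
  Combine with x ≡ 17 (mod 18): gcd(105, 18) = 3; 17 - 101 = -84, which IS divisible by 3, so compatible.
    Write x = 101 + 105·t and substitute into x ≡ 17 (mod 18): 105·t ≡ 17 − 101 = -84 (mod 18).
    Divide the congruence (and modulus) by g = 3: 35·t ≡ -28 (mod 6).
    Reduce coefficients mod 6: 5·t ≡ 2 (mod 6).
    The inverse of 5 mod 6 is 5 (since 5·5 = 25 = 4·6 + 1), so t ≡ 5·2 = 10 ≡ 4 (mod 6).
    Then x = 101 + 105·4 = 521, valid modulo lcm(105, 18) = 630: x ≡ 521 (mod 630).
Verify: 521 mod 15 = 11, 521 mod 21 = 17, 521 mod 18 = 17.

x ≡ 521 (mod 630).


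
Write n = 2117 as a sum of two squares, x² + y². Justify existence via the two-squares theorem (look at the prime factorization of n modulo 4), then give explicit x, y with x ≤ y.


Step 1: Factor n = 2117 = 29 · 73.
Step 2: Check the mod-4 condition on each prime factor: 29 ≡ 1 (mod 4), exponent 1; 73 ≡ 1 (mod 4), exponent 1.
All primes ≡ 3 (mod 4) appear to even exponent (or don't appear), so by the two-squares theorem n IS expressible as a sum of two squares.
Step 3: Build a representation. Here n = 29 · 73 is a product of primes ≡ 1 (mod 4). Each prime p ≡ 1 (mod 4) is itself a sum of two squares; find a² by testing p − a² for a perfect square:
  29: 29 − 1² = 28, 29 − 2² = 25 = 5² ⇒ 29 = 2² + 5².
  73: 73 − 1² = 72, 73 − 2² = 69, 73 − 3² = 64 = 8² ⇒ 73 = 3² + 8².
  Combine using the Brahmagupta–Fibonacci identity (a² + b²)(c² + d²) = (ac − bd)² + (ad + bc)² = (ac + bd)² + (ad − bc)²:
  29 · 73 = 2117: from (2² + 5²)(3² + 8²), take (2·3 − 5·8, 2·8 + 5·3) = (6 − 40, 16 + 15) = (-34, 31); dropping signs (only squares matter) gives (34, 31); check 34² + 31² = 1156 + 961 = 2117 ✓.
Step 4: Order so x ≤ y and verify: 31² + 34² = 961 + 1156 = 2117 = n. ✓

n = 2117 = 31² + 34² (one valid representation with x ≤ y).


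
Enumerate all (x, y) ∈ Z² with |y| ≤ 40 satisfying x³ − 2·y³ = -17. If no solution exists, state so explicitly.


The equation is x³ - 2y³ = -17. For fixed y, x³ = 2·y³ − 17, so a solution requires the RHS to be a perfect cube.
Strategy: iterate y from -40 to 40, compute RHS = 2·y³ − 17, and check whether it is a (positive or negative) perfect cube.
Check small values of y:
  y = 0: RHS = -17 is not a perfect cube.
  y = 1: RHS = -15 is not a perfect cube.
  y = -1: RHS = -19 is not a perfect cube.
  y = 2: RHS = -1 = (-1)³ ⇒ x = -1 works.
  y = -2: RHS = -33 is not a perfect cube.
  y = 3: RHS = 37 is not a perfect cube.
  y = -3: RHS = -71 is not a perfect cube.
Continuing the search up to |y| = 40 finds no further solutions beyond those listed.
Collected solutions: (-1, 2).

Solutions (with |y| ≤ 40): (-1, 2).


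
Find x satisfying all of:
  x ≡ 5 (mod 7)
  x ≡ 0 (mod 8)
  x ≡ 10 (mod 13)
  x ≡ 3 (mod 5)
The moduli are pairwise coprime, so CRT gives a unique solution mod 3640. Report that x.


Product of moduli M = 7 · 8 · 13 · 5 = 3640.
Merge one congruence at a time:
  Start: x ≡ 5 (mod 7).
  Combine with x ≡ 0 (mod 8); new modulus lcm = 56.
    Write x = 5 + 7·t and substitute into x ≡ 0 (mod 8): 7·t ≡ 0 − 5 = -5 (mod 8).
    Reduce coefficients mod 8: 7·t ≡ 3 (mod 8).
    The inverse of 7 mod 8 is 7 (since 7·7 = 49 = 6·8 + 1), so t ≡ 7·3 = 21 ≡ 5 (mod 8).
    Then x = 5 + 7·5 = 40, valid modulo lcm(7, 8) = 56: x ≡ 40 (mod 56).
  Combine with x ≡ 10 (mod 13); new modulus lcm = 728.
    Write x = 40 + 56·t and substitute into x ≡ 10 (mod 13): 56·t ≡ 10 − 40 = -30 (mod 13).
    Reduce coefficients mod 13: 4·t ≡ 9 (mod 13).
    The inverse of 4 mod 13 is 10 (since 4·10 = 40 = 3·13 + 1), so t ≡ 10·9 = 90 ≡ 12 (mod 13).
    Then x = 40 + 56·12 = 712, valid modulo lcm(56, 13) = 728: x ≡ 712 (mod 728).
  Combine with x ≡ 3 (mod 5); new modulus lcm = 3640.
    Write x = 712 + 728·t and substitute into x ≡ 3 (mod 5): 728·t ≡ 3 − 712 = -709 (mod 5).
    Reduce coefficients mod 5: 3·t ≡ 1 (mod 5).
    The inverse of 3 mod 5 is 2 (since 3·2 = 6 = 1·5 + 1), so t ≡ 2·1 = 2 ≡ 2 (mod 5).
    Then x = 712 + 728·2 = 2168, valid modulo lcm(728, 5) = 3640: x ≡ 2168 (mod 3640).
Verify against each original: 2168 mod 7 = 5, 2168 mod 8 = 0, 2168 mod 13 = 10, 2168 mod 5 = 3.

x ≡ 2168 (mod 3640).


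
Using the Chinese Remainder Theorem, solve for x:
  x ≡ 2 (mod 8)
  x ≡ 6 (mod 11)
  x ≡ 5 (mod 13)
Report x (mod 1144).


Moduli 8, 11, 13 are pairwise coprime; by CRT there is a unique solution modulo M = 8 · 11 · 13 = 1144.
Solve pairwise, accumulating the modulus:
  Start with x ≡ 2 (mod 8).
  Combine with x ≡ 6 (mod 11): since gcd(8, 11) = 1, we get a unique residue mod 88.
    Write x = 2 + 8·t and substitute into x ≡ 6 (mod 11): 8·t ≡ 6 − 2 = 4 (mod 11).
    The inverse of 8 mod 11 is 7 (since 8·7 = 56 = 5·11 + 1), so t ≡ 7·4 = 28 ≡ 6 (mod 11).
    Then x = 2 + 8·6 = 50, valid modulo lcm(8, 11) = 88: x ≡ 50 (mod 88).
  Combine with x ≡ 5 (mod 13): since gcd(88, 13) = 1, we get a unique residue mod 1144.
    Write x = 50 + 88·t and substitute into x ≡ 5 (mod 13): 88·t ≡ 5 − 50 = -45 (mod 13).
    Reduce coefficients mod 13: 10·t ≡ 7 (mod 13).
    The inverse of 10 mod 13 is 4 (since 10·4 = 40 = 3·13 + 1), so t ≡ 4·7 = 28 ≡ 2 (mod 13).
    Then x = 50 + 88·2 = 226, valid modulo lcm(88, 13) = 1144: x ≡ 226 (mod 1144).
Verify: 226 mod 8 = 2 ✓, 226 mod 11 = 6 ✓, 226 mod 13 = 5 ✓.

x ≡ 226 (mod 1144).


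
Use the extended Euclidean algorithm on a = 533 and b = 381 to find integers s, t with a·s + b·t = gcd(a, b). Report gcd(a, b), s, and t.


Euclidean algorithm on (533, 381) — divide until remainder is 0:
  533 = 1 · 381 + 152
  381 = 2 · 152 + 77
  152 = 1 · 77 + 75
  77 = 1 · 75 + 2
  75 = 37 · 2 + 1
  2 = 2 · 1 + 0
gcd(533, 381) = 1.
Track Bezout coefficients alongside the remainders: start with r₀ = 533 = a·1 + b·0 (s = 1, t = 0) and r₁ = 381 = a·0 + b·1 (s = 0, t = 1); each new remainder r_{k+1} = r_{k-1} − q_k·r_k inherits s_{k+1} = s_{k-1} − q_k·s_k, t_{k+1} = t_{k-1} − q_k·t_k, so r_k = a·s_k + b·t_k at every step:
  q = 1: r = 152, s = 1 − 1·0 = 1, t = 0 − 1·1 = -1  (check: 533·1 + 381·(-1) = 152)
  q = 2: r = 77, s = 0 − 2·1 = -2, t = 1 − 2·(-1) = 3  (check: 533·(-2) + 381·3 = 77)
  q = 1: r = 75, s = 1 − 1·(-2) = 3, t = -1 − 1·3 = -4  (check: 533·3 + 381·(-4) = 75)
  q = 1: r = 2, s = -2 − 1·3 = -5, t = 3 − 1·(-4) = 7  (check: 533·(-5) + 381·7 = 2)
  q = 37: r = 1, s = 3 − 37·(-5) = 188, t = -4 − 37·7 = -263  (check: 533·188 + 381·(-263) = 1)
The row with r = 1 (the gcd) gives the Bezout coefficients s = 188, t = -263.
Result: 533 · (188) + 381 · (-263) = 1.

gcd(533, 381) = 1; s = 188, t = -263 (check: 533·188 + 381·(-263) = 1).


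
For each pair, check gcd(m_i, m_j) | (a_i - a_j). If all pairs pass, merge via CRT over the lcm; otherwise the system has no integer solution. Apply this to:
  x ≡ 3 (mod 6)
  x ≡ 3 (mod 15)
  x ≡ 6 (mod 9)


Moduli 6, 15, 9 are not pairwise coprime, so CRT works modulo lcm(m_i) when all pairwise compatibility conditions hold.
Pairwise compatibility: gcd(m_i, m_j) must divide a_i - a_j for every pair.
Merge one congruence at a time:
  Start: x ≡ 3 (mod 6).
  Combine with x ≡ 3 (mod 15): gcd(6, 15) = 3; 3 - 3 = 0, which IS divisible by 3, so compatible.
    Write x = 3 + 6·t and substitute into x ≡ 3 (mod 15): 6·t ≡ 3 − 3 = 0 (mod 15).
    Divide the congruence (and modulus) by g = 3: 2·t ≡ 0 (mod 5).
    The inverse of 2 mod 5 is 3 (since 2·3 = 6 = 1·5 + 1), so t ≡ 3·0 = 0 ≡ 0 (mod 5).
    Then x = 3 + 6·0 = 3, valid modulo lcm(6, 15) = 30: x ≡ 3 (mod 30).
  Combine with x ≡ 6 (mod 9): gcd(30, 9) = 3; 6 - 3 = 3, which IS divisible by 3, so compatible.
    Write x = 3 + 30·t and substitute into x ≡ 6 (mod 9): 30·t ≡ 6 − 3 = 3 (mod 9).
    Divide the congruence (and modulus) by g = 3: 10·t ≡ 1 (mod 3).
    Reduce coefficients mod 3: 1·t ≡ 1 (mod 3).
    So t ≡ 1 (mod 3).
    Then x = 3 + 30·1 = 33, valid modulo lcm(30, 9) = 90: x ≡ 33 (mod 90).
Verify: 33 mod 6 = 3, 33 mod 15 = 3, 33 mod 9 = 6.

x ≡ 33 (mod 90).


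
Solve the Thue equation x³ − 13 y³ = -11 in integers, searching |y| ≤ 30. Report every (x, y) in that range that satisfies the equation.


The equation is x³ - 13y³ = -11. For fixed y, x³ = 13·y³ − 11, so a solution requires the RHS to be a perfect cube.
Strategy: iterate y from -30 to 30, compute RHS = 13·y³ − 11, and check whether it is a (positive or negative) perfect cube.
Check small values of y:
  y = 0: RHS = -11 is not a perfect cube.
  y = 1: RHS = 2 is not a perfect cube.
  y = -1: RHS = -24 is not a perfect cube.
  y = 2: RHS = 93 is not a perfect cube.
  y = -2: RHS = -115 is not a perfect cube.
  y = 3: RHS = 340 is not a perfect cube.
  y = -3: RHS = -362 is not a perfect cube.
Continuing the search up to |y| = 30 finds no solutions either.
No (x, y) in the scanned range satisfies the equation.

No integer solutions with |y| ≤ 30.


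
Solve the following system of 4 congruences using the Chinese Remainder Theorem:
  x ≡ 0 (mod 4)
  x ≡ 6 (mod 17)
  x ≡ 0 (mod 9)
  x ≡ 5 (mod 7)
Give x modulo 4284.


Product of moduli M = 4 · 17 · 9 · 7 = 4284.
Merge one congruence at a time:
  Start: x ≡ 0 (mod 4).
  Combine with x ≡ 6 (mod 17); new modulus lcm = 68.
    Write x = 0 + 4·t and substitute into x ≡ 6 (mod 17): 4·t ≡ 6 − 0 = 6 (mod 17).
    The inverse of 4 mod 17 is 13 (since 4·13 = 52 = 3·17 + 1), so t ≡ 13·6 = 78 ≡ 10 (mod 17).
    Then x = 0 + 4·10 = 40, valid modulo lcm(4, 17) = 68: x ≡ 40 (mod 68).
  Combine with x ≡ 0 (mod 9); new modulus lcm = 612.
    Write x = 40 + 68·t and substitute into x ≡ 0 (mod 9): 68·t ≡ 0 − 40 = -40 (mod 9).
    Reduce coefficients mod 9: 5·t ≡ 5 (mod 9).
    The inverse of 5 mod 9 is 2 (since 5·2 = 10 = 1·9 + 1), so t ≡ 2·5 = 10 ≡ 1 (mod 9).
    Then x = 40 + 68·1 = 108, valid modulo lcm(68, 9) = 612: x ≡ 108 (mod 612).
  Combine with x ≡ 5 (mod 7); new modulus lcm = 4284.
    Write x = 108 + 612·t and substitute into x ≡ 5 (mod 7): 612·t ≡ 5 − 108 = -103 (mod 7).
    Reduce coefficients mod 7: 3·t ≡ 2 (mod 7).
    The inverse of 3 mod 7 is 5 (since 3·5 = 15 = 2·7 + 1), so t ≡ 5·2 = 10 ≡ 3 (mod 7).
    Then x = 108 + 612·3 = 1944, valid modulo lcm(612, 7) = 4284: x ≡ 1944 (mod 4284).
Verify against each original: 1944 mod 4 = 0, 1944 mod 17 = 6, 1944 mod 9 = 0, 1944 mod 7 = 5.

x ≡ 1944 (mod 4284).


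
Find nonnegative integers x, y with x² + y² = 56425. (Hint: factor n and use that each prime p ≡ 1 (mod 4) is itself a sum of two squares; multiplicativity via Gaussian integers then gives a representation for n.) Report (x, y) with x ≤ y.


Step 1: Factor n = 56425 = 5^2 · 37 · 61.
Step 2: Check the mod-4 condition on each prime factor: 5 ≡ 1 (mod 4), exponent 2; 37 ≡ 1 (mod 4), exponent 1; 61 ≡ 1 (mod 4), exponent 1.
All primes ≡ 3 (mod 4) appear to even exponent (or don't appear), so by the two-squares theorem n IS expressible as a sum of two squares.
Step 3: Build a representation. Group n = k² · m with k = 5 and m = 37 · 61 = 2257 (a product of primes ≡ 1 (mod 4)); a representation of m scales to one of n via (k·x)² + (k·y)² = k²(x² + y²). Each prime p ≡ 1 (mod 4) is itself a sum of two squares; find a² by testing p − a² for a perfect square:
  37: 37 − 1² = 36 = 6² ⇒ 37 = 1² + 6².
  61: 61 − 1² = 60, 61 − 2² = 57, 61 − 3² = 52, 61 − 4² = 45, 61 − 5² = 36 = 6² ⇒ 61 = 5² + 6².
  Combine using the Brahmagupta–Fibonacci identity (a² + b²)(c² + d²) = (ac − bd)² + (ad + bc)² = (ac + bd)² + (ad − bc)²:
  37 · 61 = 2257: from (1² + 6²)(5² + 6²), take (1·5 − 6·6, 1·6 + 6·5) = (5 − 36, 6 + 30) = (-31, 36); dropping signs (only squares matter) gives (31, 36); check 31² + 36² = 961 + 1296 = 2257 ✓.
  Scale by k = 5: (5·31, 5·36) = (155, 180).
Step 4: Order so x ≤ y and verify: 155² + 180² = 24025 + 32400 = 56425 = n. ✓

n = 56425 = 155² + 180² (one valid representation with x ≤ y).


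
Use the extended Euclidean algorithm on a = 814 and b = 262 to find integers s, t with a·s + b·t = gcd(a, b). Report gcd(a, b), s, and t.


Euclidean algorithm on (814, 262) — divide until remainder is 0:
  814 = 3 · 262 + 28
  262 = 9 · 28 + 10
  28 = 2 · 10 + 8
  10 = 1 · 8 + 2
  8 = 4 · 2 + 0
gcd(814, 262) = 2.
Track Bezout coefficients alongside the remainders: start with r₀ = 814 = a·1 + b·0 (s = 1, t = 0) and r₁ = 262 = a·0 + b·1 (s = 0, t = 1); each new remainder r_{k+1} = r_{k-1} − q_k·r_k inherits s_{k+1} = s_{k-1} − q_k·s_k, t_{k+1} = t_{k-1} − q_k·t_k, so r_k = a·s_k + b·t_k at every step:
  q = 3: r = 28, s = 1 − 3·0 = 1, t = 0 − 3·1 = -3  (check: 814·1 + 262·(-3) = 28)
  q = 9: r = 10, s = 0 − 9·1 = -9, t = 1 − 9·(-3) = 28  (check: 814·(-9) + 262·28 = 10)
  q = 2: r = 8, s = 1 − 2·(-9) = 19, t = -3 − 2·28 = -59  (check: 814·19 + 262·(-59) = 8)
  q = 1: r = 2, s = -9 − 1·19 = -28, t = 28 − 1·(-59) = 87  (check: 814·(-28) + 262·87 = 2)
The row with r = 2 (the gcd) gives the Bezout coefficients s = -28, t = 87.
Result: 814 · (-28) + 262 · (87) = 2.

gcd(814, 262) = 2; s = -28, t = 87 (check: 814·(-28) + 262·87 = 2).


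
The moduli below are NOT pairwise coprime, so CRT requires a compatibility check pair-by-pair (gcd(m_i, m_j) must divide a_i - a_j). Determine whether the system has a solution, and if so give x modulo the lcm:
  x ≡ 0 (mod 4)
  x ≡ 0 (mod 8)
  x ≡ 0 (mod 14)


Moduli 4, 8, 14 are not pairwise coprime, so CRT works modulo lcm(m_i) when all pairwise compatibility conditions hold.
Pairwise compatibility: gcd(m_i, m_j) must divide a_i - a_j for every pair.
Merge one congruence at a time:
  Start: x ≡ 0 (mod 4).
  Combine with x ≡ 0 (mod 8): gcd(4, 8) = 4; 0 - 0 = 0, which IS divisible by 4, so compatible.
    Write x = 0 + 4·t and substitute into x ≡ 0 (mod 8): 4·t ≡ 0 − 0 = 0 (mod 8).
    Divide the congruence (and modulus) by g = 4: 1·t ≡ 0 (mod 2).
    So t ≡ 0 (mod 2).
    Then x = 0 + 4·0 = 0, valid modulo lcm(4, 8) = 8: x ≡ 0 (mod 8).
  Combine with x ≡ 0 (mod 14): gcd(8, 14) = 2; 0 - 0 = 0, which IS divisible by 2, so compatible.
    Write x = 0 + 8·t and substitute into x ≡ 0 (mod 14): 8·t ≡ 0 − 0 = 0 (mod 14).
    Divide the congruence (and modulus) by g = 2: 4·t ≡ 0 (mod 7).
    The inverse of 4 mod 7 is 2 (since 4·2 = 8 = 1·7 + 1), so t ≡ 2·0 = 0 ≡ 0 (mod 7).
    Then x = 0 + 8·0 = 0, valid modulo lcm(8, 14) = 56: x ≡ 0 (mod 56).
Verify: 0 mod 4 = 0, 0 mod 8 = 0, 0 mod 14 = 0.

x ≡ 0 (mod 56).


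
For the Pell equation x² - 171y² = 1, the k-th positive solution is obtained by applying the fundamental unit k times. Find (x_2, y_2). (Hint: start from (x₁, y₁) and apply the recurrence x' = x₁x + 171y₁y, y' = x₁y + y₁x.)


Step 1: Find the fundamental solution (x₁, y₁) of x² - 171y² = 1.
  Expand √171 as a continued fraction. a₀ = ⌊√171⌋ = 13; iterate m_{k+1} = d_k·a_k − m_k, d_{k+1} = (171 − m_{k+1}²)/d_k, a_{k+1} = ⌊(a₀ + m_{k+1})/d_{k+1}⌋ (starting m₀ = 0, d₀ = 1), with convergents p_k = a_k·p_{k-1} + p_{k-2}, q_k = a_k·q_{k-1} + q_{k-2} (p₋₁ = 1, q₋₁ = 0):
  k = 0: a₀ = 13; p₀/q₀ = 13/1; p₀² − 171·q₀² = 169 − 171 = -2.
  k = 1: m = 13, d = 2, a = ⌊(13 + 13)/2⌋ = 13; p/q = (13·13 + 1)/(13·1 + 0) = 170/13; p² − 171·q² = 28900 − 28899 = 1.
  The first convergent with p² − 171·q² = 1 gives the fundamental solution (x₁, y₁) = (170, 13).
Step 2: Apply the recurrence (x_{n+1}, y_{n+1}) = (x₁x_n + 171y₁y_n, x₁y_n + y₁x_n) repeatedly.
  From (x_1, y_1) = (170, 13): x_2 = 170·170 + 171·13·13 = 57799; y_2 = 170·13 + 13·170 = 4420.
Step 3: Verify x_2² - 171·y_2² = 3340724401 - 3340724400 = 1 (should be 1). ✓

(x_1, y_1) = (170, 13); (x_2, y_2) = (57799, 4420).


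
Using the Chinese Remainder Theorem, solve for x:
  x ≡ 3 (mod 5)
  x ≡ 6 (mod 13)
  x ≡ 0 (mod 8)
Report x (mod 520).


Moduli 5, 13, 8 are pairwise coprime; by CRT there is a unique solution modulo M = 5 · 13 · 8 = 520.
Solve pairwise, accumulating the modulus:
  Start with x ≡ 3 (mod 5).
  Combine with x ≡ 6 (mod 13): since gcd(5, 13) = 1, we get a unique residue mod 65.
    Write x = 3 + 5·t and substitute into x ≡ 6 (mod 13): 5·t ≡ 6 − 3 = 3 (mod 13).
    The inverse of 5 mod 13 is 8 (since 5·8 = 40 = 3·13 + 1), so t ≡ 8·3 = 24 ≡ 11 (mod 13).
    Then x = 3 + 5·11 = 58, valid modulo lcm(5, 13) = 65: x ≡ 58 (mod 65).
  Combine with x ≡ 0 (mod 8): since gcd(65, 8) = 1, we get a unique residue mod 520.
    Write x = 58 + 65·t and substitute into x ≡ 0 (mod 8): 65·t ≡ 0 − 58 = -58 (mod 8).
    Reduce coefficients mod 8: 1·t ≡ 6 (mod 8).
    So t ≡ 6 (mod 8).
    Then x = 58 + 65·6 = 448, valid modulo lcm(65, 8) = 520: x ≡ 448 (mod 520).
Verify: 448 mod 5 = 3 ✓, 448 mod 13 = 6 ✓, 448 mod 8 = 0 ✓.

x ≡ 448 (mod 520).


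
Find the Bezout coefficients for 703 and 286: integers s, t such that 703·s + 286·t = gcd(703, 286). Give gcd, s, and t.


Euclidean algorithm on (703, 286) — divide until remainder is 0:
  703 = 2 · 286 + 131
  286 = 2 · 131 + 24
  131 = 5 · 24 + 11
  24 = 2 · 11 + 2
  11 = 5 · 2 + 1
  2 = 2 · 1 + 0
gcd(703, 286) = 1.
Track Bezout coefficients alongside the remainders: start with r₀ = 703 = a·1 + b·0 (s = 1, t = 0) and r₁ = 286 = a·0 + b·1 (s = 0, t = 1); each new remainder r_{k+1} = r_{k-1} − q_k·r_k inherits s_{k+1} = s_{k-1} − q_k·s_k, t_{k+1} = t_{k-1} − q_k·t_k, so r_k = a·s_k + b·t_k at every step:
  q = 2: r = 131, s = 1 − 2·0 = 1, t = 0 − 2·1 = -2  (check: 703·1 + 286·(-2) = 131)
  q = 2: r = 24, s = 0 − 2·1 = -2, t = 1 − 2·(-2) = 5  (check: 703·(-2) + 286·5 = 24)
  q = 5: r = 11, s = 1 − 5·(-2) = 11, t = -2 − 5·5 = -27  (check: 703·11 + 286·(-27) = 11)
  q = 2: r = 2, s = -2 − 2·11 = -24, t = 5 − 2·(-27) = 59  (check: 703·(-24) + 286·59 = 2)
  q = 5: r = 1, s = 11 − 5·(-24) = 131, t = -27 − 5·59 = -322  (check: 703·131 + 286·(-322) = 1)
The row with r = 1 (the gcd) gives the Bezout coefficients s = 131, t = -322.
Result: 703 · (131) + 286 · (-322) = 1.

gcd(703, 286) = 1; s = 131, t = -322 (check: 703·131 + 286·(-322) = 1).


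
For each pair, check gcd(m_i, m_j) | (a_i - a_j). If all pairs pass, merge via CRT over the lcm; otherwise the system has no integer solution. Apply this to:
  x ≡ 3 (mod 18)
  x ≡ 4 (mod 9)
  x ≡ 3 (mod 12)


Moduli 18, 9, 12 are not pairwise coprime, so CRT works modulo lcm(m_i) when all pairwise compatibility conditions hold.
Pairwise compatibility: gcd(m_i, m_j) must divide a_i - a_j for every pair.
Merge one congruence at a time:
  Start: x ≡ 3 (mod 18).
  Combine with x ≡ 4 (mod 9): gcd(18, 9) = 9, and 4 - 3 = 1 is NOT divisible by 9.
    ⇒ system is inconsistent (no integer solution).

No solution (the system is inconsistent).


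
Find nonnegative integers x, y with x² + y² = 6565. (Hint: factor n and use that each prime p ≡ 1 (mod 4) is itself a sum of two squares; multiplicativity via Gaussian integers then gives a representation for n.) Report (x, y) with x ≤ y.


Step 1: Factor n = 6565 = 5 · 13 · 101.
Step 2: Check the mod-4 condition on each prime factor: 5 ≡ 1 (mod 4), exponent 1; 13 ≡ 1 (mod 4), exponent 1; 101 ≡ 1 (mod 4), exponent 1.
All primes ≡ 3 (mod 4) appear to even exponent (or don't appear), so by the two-squares theorem n IS expressible as a sum of two squares.
Step 3: Build a representation. Here n = 5 · 13 · 101 is a product of primes ≡ 1 (mod 4). Each prime p ≡ 1 (mod 4) is itself a sum of two squares; find a² by testing p − a² for a perfect square:
  5: 5 − 1² = 4 = 2² ⇒ 5 = 1² + 2².
  13: 13 − 1² = 12, 13 − 2² = 9 = 3² ⇒ 13 = 2² + 3².
  101: 101 − 1² = 100 = 10² ⇒ 101 = 1² + 10².
  Combine using the Brahmagupta–Fibonacci identity (a² + b²)(c² + d²) = (ac − bd)² + (ad + bc)² = (ac + bd)² + (ad − bc)²:
  5 · 13 = 65: from (1² + 2²)(2² + 3²), take (1·2 − 2·3, 1·3 + 2·2) = (2 − 6, 3 + 4) = (-4, 7); dropping signs (only squares matter) gives (4, 7); check 4² + 7² = 16 + 49 = 65 ✓.
  65 · 101 = 6565: from (4² + 7²)(1² + 10²), take (4·1 − 7·10, 4·10 + 7·1) = (4 − 70, 40 + 7) = (-66, 47); dropping signs (only squares matter) gives (66, 47); check 66² + 47² = 4356 + 2209 = 6565 ✓.
Step 4: Order so x ≤ y and verify: 47² + 66² = 2209 + 4356 = 6565 = n. ✓

n = 6565 = 47² + 66² (one valid representation with x ≤ y).


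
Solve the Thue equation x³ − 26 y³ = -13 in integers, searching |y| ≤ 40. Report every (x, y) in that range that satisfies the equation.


The equation is x³ - 26y³ = -13. For fixed y, x³ = 26·y³ − 13, so a solution requires the RHS to be a perfect cube.
Strategy: iterate y from -40 to 40, compute RHS = 26·y³ − 13, and check whether it is a (positive or negative) perfect cube.
Check small values of y:
  y = 0: RHS = -13 is not a perfect cube.
  y = 1: RHS = 13 is not a perfect cube.
  y = -1: RHS = -39 is not a perfect cube.
  y = 2: RHS = 195 is not a perfect cube.
  y = -2: RHS = -221 is not a perfect cube.
  y = 3: RHS = 689 is not a perfect cube.
  y = -3: RHS = -715 is not a perfect cube.
Continuing the search up to |y| = 40 finds no solutions either.
No (x, y) in the scanned range satisfies the equation.

No integer solutions with |y| ≤ 40.


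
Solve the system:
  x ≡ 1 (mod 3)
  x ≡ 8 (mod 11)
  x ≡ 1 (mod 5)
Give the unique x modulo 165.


Moduli 3, 11, 5 are pairwise coprime; by CRT there is a unique solution modulo M = 3 · 11 · 5 = 165.
Solve pairwise, accumulating the modulus:
  Start with x ≡ 1 (mod 3).
  Combine with x ≡ 8 (mod 11): since gcd(3, 11) = 1, we get a unique residue mod 33.
    Write x = 1 + 3·t and substitute into x ≡ 8 (mod 11): 3·t ≡ 8 − 1 = 7 (mod 11).
    The inverse of 3 mod 11 is 4 (since 3·4 = 12 = 1·11 + 1), so t ≡ 4·7 = 28 ≡ 6 (mod 11).
    Then x = 1 + 3·6 = 19, valid modulo lcm(3, 11) = 33: x ≡ 19 (mod 33).
  Combine with x ≡ 1 (mod 5): since gcd(33, 5) = 1, we get a unique residue mod 165.
    Write x = 19 + 33·t and substitute into x ≡ 1 (mod 5): 33·t ≡ 1 − 19 = -18 (mod 5).
    Reduce coefficients mod 5: 3·t ≡ 2 (mod 5).
    The inverse of 3 mod 5 is 2 (since 3·2 = 6 = 1·5 + 1), so t ≡ 2·2 = 4 ≡ 4 (mod 5).
    Then x = 19 + 33·4 = 151, valid modulo lcm(33, 5) = 165: x ≡ 151 (mod 165).
Verify: 151 mod 3 = 1 ✓, 151 mod 11 = 8 ✓, 151 mod 5 = 1 ✓.

x ≡ 151 (mod 165).


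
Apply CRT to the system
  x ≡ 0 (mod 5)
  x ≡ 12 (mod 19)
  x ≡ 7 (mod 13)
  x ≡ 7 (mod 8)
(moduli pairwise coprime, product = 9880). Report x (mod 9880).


Product of moduli M = 5 · 19 · 13 · 8 = 9880.
Merge one congruence at a time:
  Start: x ≡ 0 (mod 5).
  Combine with x ≡ 12 (mod 19); new modulus lcm = 95.
    Write x = 0 + 5·t and substitute into x ≡ 12 (mod 19): 5·t ≡ 12 − 0 = 12 (mod 19).
    The inverse of 5 mod 19 is 4 (since 5·4 = 20 = 1·19 + 1), so t ≡ 4·12 = 48 ≡ 10 (mod 19).
    Then x = 0 + 5·10 = 50, valid modulo lcm(5, 19) = 95: x ≡ 50 (mod 95).
  Combine with x ≡ 7 (mod 13); new modulus lcm = 1235.
    Write x = 50 + 95·t and substitute into x ≡ 7 (mod 13): 95·t ≡ 7 − 50 = -43 (mod 13).
    Reduce coefficients mod 13: 4·t ≡ 9 (mod 13).
    The inverse of 4 mod 13 is 10 (since 4·10 = 40 = 3·13 + 1), so t ≡ 10·9 = 90 ≡ 12 (mod 13).
    Then x = 50 + 95·12 = 1190, valid modulo lcm(95, 13) = 1235: x ≡ 1190 (mod 1235).
  Combine with x ≡ 7 (mod 8); new modulus lcm = 9880.
    Write x = 1190 + 1235·t and substitute into x ≡ 7 (mod 8): 1235·t ≡ 7 − 1190 = -1183 (mod 8).
    Reduce coefficients mod 8: 3·t ≡ 1 (mod 8).
    The inverse of 3 mod 8 is 3 (since 3·3 = 9 = 1·8 + 1), so t ≡ 3·1 = 3 ≡ 3 (mod 8).
    Then x = 1190 + 1235·3 = 4895, valid modulo lcm(1235, 8) = 9880: x ≡ 4895 (mod 9880).
Verify against each original: 4895 mod 5 = 0, 4895 mod 19 = 12, 4895 mod 13 = 7, 4895 mod 8 = 7.

x ≡ 4895 (mod 9880).


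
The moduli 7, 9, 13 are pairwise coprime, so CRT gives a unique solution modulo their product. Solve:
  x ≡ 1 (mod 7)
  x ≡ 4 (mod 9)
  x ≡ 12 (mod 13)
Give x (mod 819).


Moduli 7, 9, 13 are pairwise coprime; by CRT there is a unique solution modulo M = 7 · 9 · 13 = 819.
Solve pairwise, accumulating the modulus:
  Start with x ≡ 1 (mod 7).
  Combine with x ≡ 4 (mod 9): since gcd(7, 9) = 1, we get a unique residue mod 63.
    Write x = 1 + 7·t and substitute into x ≡ 4 (mod 9): 7·t ≡ 4 − 1 = 3 (mod 9).
    The inverse of 7 mod 9 is 4 (since 7·4 = 28 = 3·9 + 1), so t ≡ 4·3 = 12 ≡ 3 (mod 9).
    Then x = 1 + 7·3 = 22, valid modulo lcm(7, 9) = 63: x ≡ 22 (mod 63).
  Combine with x ≡ 12 (mod 13): since gcd(63, 13) = 1, we get a unique residue mod 819.
    Write x = 22 + 63·t and substitute into x ≡ 12 (mod 13): 63·t ≡ 12 − 22 = -10 (mod 13).
    Reduce coefficients mod 13: 11·t ≡ 3 (mod 13).
    The inverse of 11 mod 13 is 6 (since 11·6 = 66 = 5·13 + 1), so t ≡ 6·3 = 18 ≡ 5 (mod 13).
    Then x = 22 + 63·5 = 337, valid modulo lcm(63, 13) = 819: x ≡ 337 (mod 819).
Verify: 337 mod 7 = 1 ✓, 337 mod 9 = 4 ✓, 337 mod 13 = 12 ✓.

x ≡ 337 (mod 819).


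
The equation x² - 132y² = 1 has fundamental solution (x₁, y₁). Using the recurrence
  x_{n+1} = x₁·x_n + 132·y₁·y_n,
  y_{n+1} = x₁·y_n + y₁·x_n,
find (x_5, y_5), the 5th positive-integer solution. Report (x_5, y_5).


Step 1: Find the fundamental solution (x₁, y₁) of x² - 132y² = 1.
  Expand √132 as a continued fraction. a₀ = ⌊√132⌋ = 11; iterate m_{k+1} = d_k·a_k − m_k, d_{k+1} = (132 − m_{k+1}²)/d_k, a_{k+1} = ⌊(a₀ + m_{k+1})/d_{k+1}⌋ (starting m₀ = 0, d₀ = 1), with convergents p_k = a_k·p_{k-1} + p_{k-2}, q_k = a_k·q_{k-1} + q_{k-2} (p₋₁ = 1, q₋₁ = 0):
  k = 0: a₀ = 11; p₀/q₀ = 11/1; p₀² − 132·q₀² = 121 − 132 = -11.
  k = 1: m = 11, d = 11, a = ⌊(11 + 11)/11⌋ = 2; p/q = (2·11 + 1)/(2·1 + 0) = 23/2; p² − 132·q² = 529 − 528 = 1.
  The first convergent with p² − 132·q² = 1 gives the fundamental solution (x₁, y₁) = (23, 2).
Step 2: Apply the recurrence (x_{n+1}, y_{n+1}) = (x₁x_n + 132y₁y_n, x₁y_n + y₁x_n) repeatedly.
  From (x_1, y_1) = (23, 2): x_2 = 23·23 + 132·2·2 = 1057; y_2 = 23·2 + 2·23 = 92.
  From (x_2, y_2) = (1057, 92): x_3 = 23·1057 + 132·2·92 = 48599; y_3 = 23·92 + 2·1057 = 4230.
  From (x_3, y_3) = (48599, 4230): x_4 = 23·48599 + 132·2·4230 = 2234497; y_4 = 23·4230 + 2·48599 = 194488.
  From (x_4, y_4) = (2234497, 194488): x_5 = 23·2234497 + 132·2·194488 = 102738263; y_5 = 23·194488 + 2·2234497 = 8942218.
Step 3: Verify x_5² - 132·y_5² = 10555150684257169 - 10555150684257168 = 1 (should be 1). ✓

(x_1, y_1) = (23, 2); (x_5, y_5) = (102738263, 8942218).


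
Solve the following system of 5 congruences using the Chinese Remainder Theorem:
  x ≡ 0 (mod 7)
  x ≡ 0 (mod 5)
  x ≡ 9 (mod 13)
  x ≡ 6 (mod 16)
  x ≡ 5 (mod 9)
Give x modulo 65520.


Product of moduli M = 7 · 5 · 13 · 16 · 9 = 65520.
Merge one congruence at a time:
  Start: x ≡ 0 (mod 7).
  Combine with x ≡ 0 (mod 5); new modulus lcm = 35.
    Write x = 0 + 7·t and substitute into x ≡ 0 (mod 5): 7·t ≡ 0 − 0 = 0 (mod 5).
    Reduce coefficients mod 5: 2·t ≡ 0 (mod 5).
    The inverse of 2 mod 5 is 3 (since 2·3 = 6 = 1·5 + 1), so t ≡ 3·0 = 0 ≡ 0 (mod 5).
    Then x = 0 + 7·0 = 0, valid modulo lcm(7, 5) = 35: x ≡ 0 (mod 35).
  Combine with x ≡ 9 (mod 13); new modulus lcm = 455.
    Write x = 0 + 35·t and substitute into x ≡ 9 (mod 13): 35·t ≡ 9 − 0 = 9 (mod 13).
    Reduce coefficients mod 13: 9·t ≡ 9 (mod 13).
    The inverse of 9 mod 13 is 3 (since 9·3 = 27 = 2·13 + 1), so t ≡ 3·9 = 27 ≡ 1 (mod 13).
    Then x = 0 + 35·1 = 35, valid modulo lcm(35, 13) = 455: x ≡ 35 (mod 455).
  Combine with x ≡ 6 (mod 16); new modulus lcm = 7280.
    Write x = 35 + 455·t and substitute into x ≡ 6 (mod 16): 455·t ≡ 6 − 35 = -29 (mod 16).
    Reduce coefficients mod 16: 7·t ≡ 3 (mod 16).
    The inverse of 7 mod 16 is 7 (since 7·7 = 49 = 3·16 + 1), so t ≡ 7·3 = 21 ≡ 5 (mod 16).
    Then x = 35 + 455·5 = 2310, valid modulo lcm(455, 16) = 7280: x ≡ 2310 (mod 7280).
  Combine with x ≡ 5 (mod 9); new modulus lcm = 65520.
    Write x = 2310 + 7280·t and substitute into x ≡ 5 (mod 9): 7280·t ≡ 5 − 2310 = -2305 (mod 9).
    Reduce coefficients mod 9: 8·t ≡ 8 (mod 9).
    The inverse of 8 mod 9 is 8 (since 8·8 = 64 = 7·9 + 1), so t ≡ 8·8 = 64 ≡ 1 (mod 9).
    Then x = 2310 + 7280·1 = 9590, valid modulo lcm(7280, 9) = 65520: x ≡ 9590 (mod 65520).
Verify against each original: 9590 mod 7 = 0, 9590 mod 5 = 0, 9590 mod 13 = 9, 9590 mod 16 = 6, 9590 mod 9 = 5.

x ≡ 9590 (mod 65520).


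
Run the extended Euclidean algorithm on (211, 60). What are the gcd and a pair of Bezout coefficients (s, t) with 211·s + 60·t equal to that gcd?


Euclidean algorithm on (211, 60) — divide until remainder is 0:
  211 = 3 · 60 + 31
  60 = 1 · 31 + 29
  31 = 1 · 29 + 2
  29 = 14 · 2 + 1
  2 = 2 · 1 + 0
gcd(211, 60) = 1.
Track Bezout coefficients alongside the remainders: start with r₀ = 211 = a·1 + b·0 (s = 1, t = 0) and r₁ = 60 = a·0 + b·1 (s = 0, t = 1); each new remainder r_{k+1} = r_{k-1} − q_k·r_k inherits s_{k+1} = s_{k-1} − q_k·s_k, t_{k+1} = t_{k-1} − q_k·t_k, so r_k = a·s_k + b·t_k at every step:
  q = 3: r = 31, s = 1 − 3·0 = 1, t = 0 − 3·1 = -3  (check: 211·1 + 60·(-3) = 31)
  q = 1: r = 29, s = 0 − 1·1 = -1, t = 1 − 1·(-3) = 4  (check: 211·(-1) + 60·4 = 29)
  q = 1: r = 2, s = 1 − 1·(-1) = 2, t = -3 − 1·4 = -7  (check: 211·2 + 60·(-7) = 2)
  q = 14: r = 1, s = -1 − 14·2 = -29, t = 4 − 14·(-7) = 102  (check: 211·(-29) + 60·102 = 1)
The row with r = 1 (the gcd) gives the Bezout coefficients s = -29, t = 102.
Result: 211 · (-29) + 60 · (102) = 1.

gcd(211, 60) = 1; s = -29, t = 102 (check: 211·(-29) + 60·102 = 1).


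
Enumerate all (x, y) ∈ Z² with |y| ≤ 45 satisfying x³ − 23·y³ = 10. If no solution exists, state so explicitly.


The equation is x³ - 23y³ = 10. For fixed y, x³ = 23·y³ + 10, so a solution requires the RHS to be a perfect cube.
Strategy: iterate y from -45 to 45, compute RHS = 23·y³ + 10, and check whether it is a (positive or negative) perfect cube.
Check small values of y:
  y = 0: RHS = 10 is not a perfect cube.
  y = 1: RHS = 33 is not a perfect cube.
  y = -1: RHS = -13 is not a perfect cube.
  y = 2: RHS = 194 is not a perfect cube.
  y = -2: RHS = -174 is not a perfect cube.
  y = 3: RHS = 631 is not a perfect cube.
  y = -3: RHS = -611 is not a perfect cube.
Continuing the search up to |y| = 45 finds no solutions either.
No (x, y) in the scanned range satisfies the equation.

No integer solutions with |y| ≤ 45.


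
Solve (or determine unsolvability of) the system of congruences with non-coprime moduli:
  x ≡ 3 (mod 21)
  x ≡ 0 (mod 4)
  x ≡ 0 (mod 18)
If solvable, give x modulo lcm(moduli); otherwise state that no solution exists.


Moduli 21, 4, 18 are not pairwise coprime, so CRT works modulo lcm(m_i) when all pairwise compatibility conditions hold.
Pairwise compatibility: gcd(m_i, m_j) must divide a_i - a_j for every pair.
Merge one congruence at a time:
  Start: x ≡ 3 (mod 21).
  Combine with x ≡ 0 (mod 4): gcd(21, 4) = 1; 0 - 3 = -3, which IS divisible by 1, so compatible.
    Write x = 3 + 21·t and substitute into x ≡ 0 (mod 4): 21·t ≡ 0 − 3 = -3 (mod 4).
    Reduce coefficients mod 4: 1·t ≡ 1 (mod 4).
    So t ≡ 1 (mod 4).
    Then x = 3 + 21·1 = 24, valid modulo lcm(21, 4) = 84: x ≡ 24 (mod 84).
  Combine with x ≡ 0 (mod 18): gcd(84, 18) = 6; 0 - 24 = -24, which IS divisible by 6, so compatible.
    Write x = 24 + 84·t and substitute into x ≡ 0 (mod 18): 84·t ≡ 0 − 24 = -24 (mod 18).
    Divide the congruence (and modulus) by g = 6: 14·t ≡ -4 (mod 3).
    Reduce coefficients mod 3: 2·t ≡ 2 (mod 3).
    The inverse of 2 mod 3 is 2 (since 2·2 = 4 = 1·3 + 1), so t ≡ 2·2 = 4 ≡ 1 (mod 3).
    Then x = 24 + 84·1 = 108, valid modulo lcm(84, 18) = 252: x ≡ 108 (mod 252).
Verify: 108 mod 21 = 3, 108 mod 4 = 0, 108 mod 18 = 0.

x ≡ 108 (mod 252).


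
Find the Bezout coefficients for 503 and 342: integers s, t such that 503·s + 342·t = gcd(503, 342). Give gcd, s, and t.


Euclidean algorithm on (503, 342) — divide until remainder is 0:
  503 = 1 · 342 + 161
  342 = 2 · 161 + 20
  161 = 8 · 20 + 1
  20 = 20 · 1 + 0
gcd(503, 342) = 1.
Track Bezout coefficients alongside the remainders: start with r₀ = 503 = a·1 + b·0 (s = 1, t = 0) and r₁ = 342 = a·0 + b·1 (s = 0, t = 1); each new remainder r_{k+1} = r_{k-1} − q_k·r_k inherits s_{k+1} = s_{k-1} − q_k·s_k, t_{k+1} = t_{k-1} − q_k·t_k, so r_k = a·s_k + b·t_k at every step:
  q = 1: r = 161, s = 1 − 1·0 = 1, t = 0 − 1·1 = -1  (check: 503·1 + 342·(-1) = 161)
  q = 2: r = 20, s = 0 − 2·1 = -2, t = 1 − 2·(-1) = 3  (check: 503·(-2) + 342·3 = 20)
  q = 8: r = 1, s = 1 − 8·(-2) = 17, t = -1 − 8·3 = -25  (check: 503·17 + 342·(-25) = 1)
The row with r = 1 (the gcd) gives the Bezout coefficients s = 17, t = -25.
Result: 503 · (17) + 342 · (-25) = 1.

gcd(503, 342) = 1; s = 17, t = -25 (check: 503·17 + 342·(-25) = 1).


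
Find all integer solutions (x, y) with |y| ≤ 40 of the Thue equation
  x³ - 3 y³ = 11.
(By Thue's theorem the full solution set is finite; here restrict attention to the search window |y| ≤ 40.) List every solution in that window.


The equation is x³ - 3y³ = 11. For fixed y, x³ = 3·y³ + 11, so a solution requires the RHS to be a perfect cube.
Strategy: iterate y from -40 to 40, compute RHS = 3·y³ + 11, and check whether it is a (positive or negative) perfect cube.
Check small values of y:
  y = 0: RHS = 11 is not a perfect cube.
  y = 1: RHS = 14 is not a perfect cube.
  y = -1: RHS = 8 = (2)³ ⇒ x = 2 works.
  y = 2: RHS = 35 is not a perfect cube.
  y = -2: RHS = -13 is not a perfect cube.
  y = 3: RHS = 92 is not a perfect cube.
  y = -3: RHS = -70 is not a perfect cube.
Continuing the search up to |y| = 40 finds no further solutions beyond those listed.
Collected solutions: (2, -1).

Solutions (with |y| ≤ 40): (2, -1).


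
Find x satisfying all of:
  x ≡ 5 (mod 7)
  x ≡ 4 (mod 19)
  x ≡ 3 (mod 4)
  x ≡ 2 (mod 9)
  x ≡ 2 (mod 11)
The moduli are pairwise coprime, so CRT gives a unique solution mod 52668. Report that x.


Product of moduli M = 7 · 19 · 4 · 9 · 11 = 52668.
Merge one congruence at a time:
  Start: x ≡ 5 (mod 7).
  Combine with x ≡ 4 (mod 19); new modulus lcm = 133.
    Write x = 5 + 7·t and substitute into x ≡ 4 (mod 19): 7·t ≡ 4 − 5 = -1 (mod 19).
    Reduce coefficients mod 19: 7·t ≡ 18 (mod 19).
    The inverse of 7 mod 19 is 11 (since 7·11 = 77 = 4·19 + 1), so t ≡ 11·18 = 198 ≡ 8 (mod 19).
    Then x = 5 + 7·8 = 61, valid modulo lcm(7, 19) = 133: x ≡ 61 (mod 133).
  Combine with x ≡ 3 (mod 4); new modulus lcm = 532.
    Write x = 61 + 133·t and substitute into x ≡ 3 (mod 4): 133·t ≡ 3 − 61 = -58 (mod 4).
    Reduce coefficients mod 4: 1·t ≡ 2 (mod 4).
    So t ≡ 2 (mod 4).
    Then x = 61 + 133·2 = 327, valid modulo lcm(133, 4) = 532: x ≡ 327 (mod 532).
  Combine with x ≡ 2 (mod 9); new modulus lcm = 4788.
    Write x = 327 + 532·t and substitute into x ≡ 2 (mod 9): 532·t ≡ 2 − 327 = -325 (mod 9).
    Reduce coefficients mod 9: 1·t ≡ 8 (mod 9).
    So t ≡ 8 (mod 9).
    Then x = 327 + 532·8 = 4583, valid modulo lcm(532, 9) = 4788: x ≡ 4583 (mod 4788).
  Combine with x ≡ 2 (mod 11); new modulus lcm = 52668.
    Write x = 4583 + 4788·t and substitute into x ≡ 2 (mod 11): 4788·t ≡ 2 − 4583 = -4581 (mod 11).
    Reduce coefficients mod 11: 3·t ≡ 6 (mod 11).
    The inverse of 3 mod 11 is 4 (since 3·4 = 12 = 1·11 + 1), so t ≡ 4·6 = 24 ≡ 2 (mod 11).
    Then x = 4583 + 4788·2 = 14159, valid modulo lcm(4788, 11) = 52668: x ≡ 14159 (mod 52668).
Verify against each original: 14159 mod 7 = 5, 14159 mod 19 = 4, 14159 mod 4 = 3, 14159 mod 9 = 2, 14159 mod 11 = 2.

x ≡ 14159 (mod 52668).


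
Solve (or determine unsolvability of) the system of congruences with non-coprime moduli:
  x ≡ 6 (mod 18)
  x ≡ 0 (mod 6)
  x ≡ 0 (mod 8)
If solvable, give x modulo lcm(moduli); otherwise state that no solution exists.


Moduli 18, 6, 8 are not pairwise coprime, so CRT works modulo lcm(m_i) when all pairwise compatibility conditions hold.
Pairwise compatibility: gcd(m_i, m_j) must divide a_i - a_j for every pair.
Merge one congruence at a time:
  Start: x ≡ 6 (mod 18).
  Combine with x ≡ 0 (mod 6): gcd(18, 6) = 6; 0 - 6 = -6, which IS divisible by 6, so compatible.
    Write x = 6 + 18·t and substitute into x ≡ 0 (mod 6): 18·t ≡ 0 − 6 = -6 (mod 6).
    Divide the congruence (and modulus) by g = 6: 3·t ≡ -1 (mod 1).
    Modulo 1 every t works; take t = 0.
    Then x = 6 + 18·0 = 6, valid modulo lcm(18, 6) = 18: x ≡ 6 (mod 18).
  Combine with x ≡ 0 (mod 8): gcd(18, 8) = 2; 0 - 6 = -6, which IS divisible by 2, so compatible.
    Write x = 6 + 18·t and substitute into x ≡ 0 (mod 8): 18·t ≡ 0 − 6 = -6 (mod 8).
    Divide the congruence (and modulus) by g = 2: 9·t ≡ -3 (mod 4).
    Reduce coefficients mod 4: 1·t ≡ 1 (mod 4).
    So t ≡ 1 (mod 4).
    Then x = 6 + 18·1 = 24, valid modulo lcm(18, 8) = 72: x ≡ 24 (mod 72).
Verify: 24 mod 18 = 6, 24 mod 6 = 0, 24 mod 8 = 0.

x ≡ 24 (mod 72).


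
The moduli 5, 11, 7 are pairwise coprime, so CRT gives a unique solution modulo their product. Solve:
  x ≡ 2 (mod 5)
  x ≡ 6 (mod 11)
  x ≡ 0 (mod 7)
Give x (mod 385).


Moduli 5, 11, 7 are pairwise coprime; by CRT there is a unique solution modulo M = 5 · 11 · 7 = 385.
Solve pairwise, accumulating the modulus:
  Start with x ≡ 2 (mod 5).
  Combine with x ≡ 6 (mod 11): since gcd(5, 11) = 1, we get a unique residue mod 55.
    Write x = 2 + 5·t and substitute into x ≡ 6 (mod 11): 5·t ≡ 6 − 2 = 4 (mod 11).
    The inverse of 5 mod 11 is 9 (since 5·9 = 45 = 4·11 + 1), so t ≡ 9·4 = 36 ≡ 3 (mod 11).
    Then x = 2 + 5·3 = 17, valid modulo lcm(5, 11) = 55: x ≡ 17 (mod 55).
  Combine with x ≡ 0 (mod 7): since gcd(55, 7) = 1, we get a unique residue mod 385.
    Write x = 17 + 55·t and substitute into x ≡ 0 (mod 7): 55·t ≡ 0 − 17 = -17 (mod 7).
    Reduce coefficients mod 7: 6·t ≡ 4 (mod 7).
    The inverse of 6 mod 7 is 6 (since 6·6 = 36 = 5·7 + 1), so t ≡ 6·4 = 24 ≡ 3 (mod 7).
    Then x = 17 + 55·3 = 182, valid modulo lcm(55, 7) = 385: x ≡ 182 (mod 385).
Verify: 182 mod 5 = 2 ✓, 182 mod 11 = 6 ✓, 182 mod 7 = 0 ✓.

x ≡ 182 (mod 385).


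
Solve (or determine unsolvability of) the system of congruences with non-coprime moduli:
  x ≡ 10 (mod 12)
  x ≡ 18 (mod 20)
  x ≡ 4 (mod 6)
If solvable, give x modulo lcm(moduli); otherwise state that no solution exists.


Moduli 12, 20, 6 are not pairwise coprime, so CRT works modulo lcm(m_i) when all pairwise compatibility conditions hold.
Pairwise compatibility: gcd(m_i, m_j) must divide a_i - a_j for every pair.
Merge one congruence at a time:
  Start: x ≡ 10 (mod 12).
  Combine with x ≡ 18 (mod 20): gcd(12, 20) = 4; 18 - 10 = 8, which IS divisible by 4, so compatible.
    Write x = 10 + 12·t and substitute into x ≡ 18 (mod 20): 12·t ≡ 18 − 10 = 8 (mod 20).
    Divide the congruence (and modulus) by g = 4: 3·t ≡ 2 (mod 5).
    The inverse of 3 mod 5 is 2 (since 3·2 = 6 = 1·5 + 1), so t ≡ 2·2 = 4 ≡ 4 (mod 5).
    Then x = 10 + 12·4 = 58, valid modulo lcm(12, 20) = 60: x ≡ 58 (mod 60).
  Combine with x ≡ 4 (mod 6): gcd(60, 6) = 6; 4 - 58 = -54, which IS divisible by 6, so compatible.
    Write x = 58 + 60·t and substitute into x ≡ 4 (mod 6): 60·t ≡ 4 − 58 = -54 (mod 6).
    Divide the congruence (and modulus) by g = 6: 10·t ≡ -9 (mod 1).
    Modulo 1 every t works; take t = 0.
    Then x = 58 + 60·0 = 58, valid modulo lcm(60, 6) = 60: x ≡ 58 (mod 60).
Verify: 58 mod 12 = 10, 58 mod 20 = 18, 58 mod 6 = 4.

x ≡ 58 (mod 60).
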